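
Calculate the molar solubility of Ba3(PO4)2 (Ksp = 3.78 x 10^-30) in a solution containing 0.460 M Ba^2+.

s ≈ 3.12 x 10^-15 M

Ba3(PO4)2(s) <=> 3 Ba^2+(aq) + 2 PO4^3-(aq)
Ksp = [Ba^2+]^3[PO4^3-]^2
Let s be the molar solubility in this solution. [Ba^2+] = 0.460 + 3s ≈ 0.460, [PO4^3-] = 2s (Ksp is small, so little additional dissolves).
Ksp ≈ (0.460)^3 × (2s)^2
s = 3.12 x 10^-15 M
Check: 3s = 9.3 × 10^-15 ≪ 0.460, so the approximation is valid.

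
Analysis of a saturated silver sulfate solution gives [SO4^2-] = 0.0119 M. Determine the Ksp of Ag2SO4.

Ag2SO4(s) ⇌ 2 Ag^+(aq) + SO4^2-(aq)
Stoichiometry gives [Ag^+] = (2/1)[SO4^2-] = 2.380 × 10^-2 M.
Ksp = [Ag^+]^2[SO4^2-]
Ksp = (2.380 × 10^-2)^2 × 1.19 × 10^-2 = 6.74 x 10^-6

Ksp = 6.74 x 10^-6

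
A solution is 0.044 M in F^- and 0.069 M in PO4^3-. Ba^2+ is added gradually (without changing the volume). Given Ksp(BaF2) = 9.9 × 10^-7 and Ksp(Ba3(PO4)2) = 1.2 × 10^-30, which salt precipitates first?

Ba3(PO4)2

Precipitation of each salt starts when its ion product equals its Ksp.
For BaF2: 9.9 × 10^-7 = (0.044)^2 × [Ba^2+]  ⇒  [Ba^2+] = 5.1 × 10^-4 M.
For Ba3(PO4)2: 1.2 × 10^-30 = (0.069)^2 × [Ba^2+]^3  ⇒  [Ba^2+] = 6.3 x 10^-10 M.
The salt with the lower threshold [Ba^2+] precipitates first: Ba3(PO4)2.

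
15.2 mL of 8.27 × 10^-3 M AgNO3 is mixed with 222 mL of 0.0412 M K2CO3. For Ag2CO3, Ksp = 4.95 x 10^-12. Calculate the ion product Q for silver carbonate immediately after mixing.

1.08e-8

Total volume = 15.2 + 222 = 237.2 mL.
[Ag^+] = 8.27 × 10^-3 × (15.2/237.2) = 5.299 x 10^-4 M
[CO3^2-] = 4.12 x 10^-2 × (222/237.2) = 3.856 x 10^-2 M
Ag2CO3(s) ⇌ 2 Ag^+ + CO3^2-, so Q = [Ag^+]^2[CO3^2-]
Q = (5.299 × 10^-4)^2(3.856 × 10^-2) = 1.08 × 10^-8
Q > Ksp, so Ag2CO3 will precipitate.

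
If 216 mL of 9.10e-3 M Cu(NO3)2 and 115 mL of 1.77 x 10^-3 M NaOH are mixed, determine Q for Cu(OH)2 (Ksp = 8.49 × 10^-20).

Q = 2.25 x 10^-9

Total volume = 216 + 115 = 331 mL.
[Cu^2+] = 9.10 × 10^-3 × (216/331) = 5.938 x 10^-3 M
[OH^-] = 1.77 × 10^-3 × (115/331) = 6.150 × 10^-4 M
Cu(OH)2(s) ⇌ Cu^2+(aq) + 2 OH^-(aq), so Q = [Cu^2+][OH^-]^2
Q = (5.938 × 10^-3)(6.150 × 10^-4)^2 = 2.25 × 10^-9
Q > Ksp, so Cu(OH)2 will precipitate.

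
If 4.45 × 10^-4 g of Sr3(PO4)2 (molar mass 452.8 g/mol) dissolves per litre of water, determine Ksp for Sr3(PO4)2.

Molar solubility s = (4.45 x 10^-4 g/L) / (452.8 g/mol) = 9.828 × 10^-7 M.
Sr3(PO4)2(s) ⇌ 3 Sr^2+(aq) + 2 PO4^3-(aq)
With molar solubility s: [Sr^2+] = 3s, [PO4^3-] = 2s.
Ksp = [Sr^2+]^3[PO4^3-]^2
Ksp = (3s)^3(2s)^2 = 108s^5
With s = 9.828 × 10^-7: Ksp = 9.90 × 10^-29

9.90 x 10^-29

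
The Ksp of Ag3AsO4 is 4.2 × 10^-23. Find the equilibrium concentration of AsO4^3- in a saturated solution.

Ag3AsO4(s) ⇌ 3 Ag^+(aq) + AsO4^3-(aq)
Ksp = [Ag^+]^3[AsO4^3-]
For each mole of Ag3AsO4 that dissolves: [Ag^+] = 3s, [AsO4^3-] = s.
Ksp = (3s)^3s = 27s^4
Solving, s = (4.2 × 10^-23/27)^(1/4) = 1.12 x 10^-6 M
[AsO4^3-] = s = 1.1 × 10^-6 M

[AsO4^3-] = 1.1 × 10^-6 M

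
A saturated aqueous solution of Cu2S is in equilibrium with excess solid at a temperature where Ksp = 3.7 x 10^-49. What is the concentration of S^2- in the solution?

[S^2-] = 4.5e-17 M

Cu2S(s) ⇌ 2 Cu^+ + S^2-
Ksp = [Cu^+]^2[S^2-]
If s mol/L of Cu2S dissolves, [Cu^+] = 2s and [S^2-] = s.
Ksp = (2s)^2s = 4s^3
s = (3.7 x 10^-49 / 4)^(1/3) = 4.52 × 10^-17 M
[S^2-] = s = 4.5 × 10^-17 M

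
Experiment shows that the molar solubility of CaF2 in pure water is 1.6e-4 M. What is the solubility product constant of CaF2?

CaF2(s) ⇌ Ca^2+ + 2 F^-
For each mole of CaF2 that dissolves: [Ca^2+] = s, [F^-] = 2s.
Ksp = [Ca^2+][F^-]^2
So Ksp = s × (2s)^2 = 4s^3
Ksp = 4 × (1.6 x 10^-4)^3 = 1.6 x 10^-11

Ksp = 1.6 × 10^-11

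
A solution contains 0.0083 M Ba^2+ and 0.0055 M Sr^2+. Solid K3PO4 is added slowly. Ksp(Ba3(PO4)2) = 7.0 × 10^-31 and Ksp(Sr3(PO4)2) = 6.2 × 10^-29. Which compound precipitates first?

Each salt begins to precipitate when Q = Ksp, i.e. when [PO4^3-] reaches its threshold.
For Ba3(PO4)2: 7.0 × 10^-31 = (0.0083)^3 × [PO4^3-]^2  ⇒  [PO4^3-] = 1.1 × 10^-12 M.
For Sr3(PO4)2: 6.2 × 10^-29 = (0.0055)^3 × [PO4^3-]^2  ⇒  [PO4^3-] = 1.9 × 10^-11 M.
The salt with the lower threshold [PO4^3-] precipitates first: Ba3(PO4)2.

Ba3(PO4)2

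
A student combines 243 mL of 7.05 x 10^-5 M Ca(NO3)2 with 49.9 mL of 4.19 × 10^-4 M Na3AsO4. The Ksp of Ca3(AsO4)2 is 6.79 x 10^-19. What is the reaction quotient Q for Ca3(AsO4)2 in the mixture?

Q = 1.02 × 10^-21

Total volume = 243 + 49.9 = 292.9 mL.
[Ca^2+] = 7.05 x 10^-5 × (243/292.9) = 5.849 x 10^-5 M
[AsO4^3-] = 4.19 x 10^-4 × (49.9/292.9) = 7.138 × 10^-5 M
Ca3(AsO4)2(s) <=> 3 Ca^2+ + 2 AsO4^3-, so Q = [Ca^2+]^3[AsO4^3-]^2
Q = (5.849 × 10^-5)^3(7.138 × 10^-5)^2 = 1.02 × 10^-21
Q < Ksp, so no precipitate of Ca3(AsO4)2 forms.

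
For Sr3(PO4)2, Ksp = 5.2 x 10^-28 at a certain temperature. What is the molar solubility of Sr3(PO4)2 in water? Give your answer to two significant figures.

Sr3(PO4)2(s) ⇌ 3 Sr^2+ + 2 PO4^3-
Ksp = [Sr^2+]^3[PO4^3-]^2
For each mole of Sr3(PO4)2 that dissolves: [Sr^2+] = 3s, [PO4^3-] = 2s.
So Ksp = (3s)^3 × (2s)^2 = 108s^5
s = (5.2 x 10^-28 / 108)^(1/5) = 1.4 x 10^-6 M

1.4 × 10^-6 M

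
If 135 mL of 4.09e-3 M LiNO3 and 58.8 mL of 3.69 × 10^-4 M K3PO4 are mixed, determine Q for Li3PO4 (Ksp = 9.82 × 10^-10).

Total volume = 135 + 58.8 = 193.8 mL.
[Li^+] = 4.09 x 10^-3 × (135/193.8) = 2.849 × 10^-3 M
[PO4^3-] = 3.69 × 10^-4 × (58.8/193.8) = 1.120 × 10^-4 M
Li3PO4(s) ⇌ 3 Li^+ + PO4^3-, so Q = [Li^+]^3[PO4^3-]
Q = (2.849 × 10^-3)^3(1.120 × 10^-4) = 2.59 × 10^-12
Q < Ksp, so no precipitate of Li3PO4 forms.

Q ≈ 2.59 × 10^-12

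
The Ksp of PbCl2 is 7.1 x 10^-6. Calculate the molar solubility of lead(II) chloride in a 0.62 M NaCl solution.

s ≈ 1.8 × 10^-5 M

PbCl2(s) ⇌ Pb^2+ + 2 Cl^-
Ksp = [Pb^2+][Cl^-]^2
Let s be the molar solubility in this solution. [Pb^2+] = s, [Cl^-] = 0.62 + 2s ≈ 0.62 (Ksp is small, so little additional dissolves).
Ksp ≈ s × (0.62)^2
s = 1.8 × 10^-5 M
Check: 2s = 3.7 × 10^-5 ≪ 0.62, so the approximation is valid.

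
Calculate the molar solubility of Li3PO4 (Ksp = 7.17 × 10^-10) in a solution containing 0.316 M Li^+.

s = 2.27e-8 M

Li3PO4(s) ⇌ 3 Li^+ + PO4^3-
Ksp = [Li^+]^3[PO4^3-]
Let s = moles of Li3PO4 that dissolve per litre. [Li^+] = 0.316 + 3s ≈ 0.316, [PO4^3-] = s (Ksp is small, so little additional dissolves).
Ksp ≈ (0.316)^3 × s
s = 2.27 × 10^-8 M
Check: 3s = 6.8 x 10^-8 ≪ 0.316, so the approximation is valid.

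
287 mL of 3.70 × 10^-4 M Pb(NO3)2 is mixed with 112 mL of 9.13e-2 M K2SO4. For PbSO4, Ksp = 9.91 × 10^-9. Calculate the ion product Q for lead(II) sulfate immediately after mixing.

Total volume = 287 + 112 = 399 mL.
[Pb^2+] = 3.70 x 10^-4 × (287/399) = 2.661 × 10^-4 M
[SO4^2-] = 9.13 × 10^-2 × (112/399) = 2.563 × 10^-2 M
PbSO4(s) <=> Pb^2+(aq) + SO4^2-(aq), so Q = [Pb^2+][SO4^2-]
Q = (2.661 × 10^-4)(2.563 x 10^-2) = 6.82 x 10^-6
Q > Ksp, so PbSO4 will precipitate.

Q = 6.82 × 10^-6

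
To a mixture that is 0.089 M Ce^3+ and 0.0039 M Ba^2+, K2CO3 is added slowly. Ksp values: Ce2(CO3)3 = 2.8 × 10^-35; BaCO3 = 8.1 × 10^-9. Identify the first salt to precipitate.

Ce2(CO3)3

Precipitation of each salt starts when its ion product equals its Ksp.
For Ce2(CO3)3: 2.8 × 10^-35 = (0.089)^2 × [CO3^2-]^3  ⇒  [CO3^2-] = 1.5 × 10^-11 M.
For BaCO3: 8.1 × 10^-9 = 0.0039 × [CO3^2-]  ⇒  [CO3^2-] = 2.1 × 10^-6 M.
The salt with the lower threshold [CO3^2-] precipitates first: Ce2(CO3)3.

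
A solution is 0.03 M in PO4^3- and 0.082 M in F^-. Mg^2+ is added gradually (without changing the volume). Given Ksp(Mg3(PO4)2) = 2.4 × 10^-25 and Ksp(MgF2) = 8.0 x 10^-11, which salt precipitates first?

MgF2

Precipitation of each salt starts when its ion product equals its Ksp.
For Mg3(PO4)2: 2.4 × 10^-25 = (0.03)^2 × [Mg^2+]^3  ⇒  [Mg^2+] = 6.4 × 10^-8 M.
For MgF2: 8.0 x 10^-11 = (0.082)^2 × [Mg^2+]  ⇒  [Mg^2+] = 1.2 × 10^-8 M.
The salt with the lower threshold [Mg^2+] precipitates first: MgF2.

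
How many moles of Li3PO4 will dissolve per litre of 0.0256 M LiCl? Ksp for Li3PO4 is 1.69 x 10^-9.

Li3PO4(s) ⇌ 3 Li^+(aq) + PO4^3-(aq)
Ksp = [Li^+]^3[PO4^3-]
Let s = moles of Li3PO4 that dissolve per litre. [Li^+] = 0.0256 + 3s ≈ 0.0256, [PO4^3-] = s (since Li^+ from LiCl dominates).
Ksp ≈ (0.0256)^3 × s
s = 1.01 × 10^-4 M
Check: 3s = 3.0 × 10^-4 ≪ 0.0256, so the approximation is valid.

1.01 × 10^-4 M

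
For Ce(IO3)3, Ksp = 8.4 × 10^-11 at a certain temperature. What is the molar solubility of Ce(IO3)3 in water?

Ce(IO3)3(s) ⇌ Ce^3+ + 3 IO3^-
Ksp = [Ce^3+][IO3^-]^3
With molar solubility s: [Ce^3+] = s, [IO3^-] = 3s.
Ksp = s(3s)^3 = 27s^4
s = (8.4 × 10^-11 / 27)^(1/4) = 1.3 × 10^-3 M

s = 1.3 × 10^-3 M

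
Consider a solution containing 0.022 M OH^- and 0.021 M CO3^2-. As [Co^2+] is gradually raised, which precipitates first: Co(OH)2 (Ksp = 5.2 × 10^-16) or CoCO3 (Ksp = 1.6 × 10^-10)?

Each salt begins to precipitate when Q = Ksp, i.e. when [Co^2+] reaches its threshold.
For Co(OH)2: 5.2 × 10^-16 = (0.022)^2 × [Co^2+]  ⇒  [Co^2+] = 1.1 × 10^-12 M.
For CoCO3: 1.6 × 10^-10 = 0.021 × [Co^2+]  ⇒  [Co^2+] = 7.6 × 10^-9 M.
The salt with the lower threshold [Co^2+] precipitates first: Co(OH)2.

Co(OH)2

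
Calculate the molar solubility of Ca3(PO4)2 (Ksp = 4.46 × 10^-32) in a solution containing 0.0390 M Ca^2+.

Ca3(PO4)2(s) <=> 3 Ca^2+ + 2 PO4^3-
Ksp = [Ca^2+]^3[PO4^3-]^2
Let s = moles of Ca3(PO4)2 that dissolve per litre. [Ca^2+] = 0.0390 + 3s ≈ 0.0390, [PO4^3-] = 2s (since the Ca^2+ already present dominates).
Ksp ≈ (0.0390)^3 × (2s)^2
s = 1.37 × 10^-14 M
Check: 3s = 4.1 × 10^-14 ≪ 0.0390, so the approximation is valid.

1.37e-14 M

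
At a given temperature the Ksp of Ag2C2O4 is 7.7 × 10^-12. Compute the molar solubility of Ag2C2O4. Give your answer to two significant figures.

Ag2C2O4(s) ⇌ 2 Ag^+(aq) + C2O4^2-(aq)
Ksp = [Ag^+]^2[C2O4^2-]
With molar solubility s: [Ag^+] = 2s, [C2O4^2-] = s.
Substituting: Ksp = (2s)^2s = 4s^3
s = (7.7 × 10^-12 / 4)^(1/3) = 1.2 × 10^-4 M

1.2 × 10^-4 M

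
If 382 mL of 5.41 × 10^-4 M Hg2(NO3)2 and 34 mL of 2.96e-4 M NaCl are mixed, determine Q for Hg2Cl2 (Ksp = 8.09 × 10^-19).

Q ≈ 2.91e-13

Total volume = 382 + 34 = 416 mL.
[Hg2^2+] = 5.41 × 10^-4 × (382/416) = 4.968 × 10^-4 M
[Cl^-] = 2.96 × 10^-4 × (34/416) = 2.419 x 10^-5 M
Hg2Cl2(s) ⇌ Hg2^2+ + 2 Cl^-, so Q = [Hg2^2+][Cl^-]^2
Q = (4.968 x 10^-4)(2.419 × 10^-5)^2 = 2.91 × 10^-13
Q > Ksp, so Hg2Cl2 will precipitate.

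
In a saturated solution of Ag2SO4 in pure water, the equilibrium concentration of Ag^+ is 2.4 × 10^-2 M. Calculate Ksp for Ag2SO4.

6.9 x 10^-6

Ag2SO4(s) ⇌ 2 Ag^+(aq) + SO4^2-(aq)
Stoichiometry gives [SO4^2-] = (1/2)[Ag^+] = 1.20 x 10^-2 M.
Ksp = [Ag^+]^2[SO4^2-]
Ksp = (2.4 × 10^-2)^2 × 1.20 × 10^-2 = 6.9 × 10^-6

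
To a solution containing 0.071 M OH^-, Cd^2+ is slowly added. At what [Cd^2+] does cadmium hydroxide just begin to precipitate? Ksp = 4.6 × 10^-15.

9.1 × 10^-13 M

Cd(OH)2(s) <=> Cd^2+ + 2 OH^-
Ksp = [Cd^2+][OH^-]^2
Precipitation begins when Q = Ksp. With [OH^-] = 0.071 M:
4.6 × 10^-15 = (0.071)^2 × [Cd^2+]
[Cd^2+] = (4.6 × 10^-15 / 5.04 × 10^-3) = 9.1 x 10^-13 M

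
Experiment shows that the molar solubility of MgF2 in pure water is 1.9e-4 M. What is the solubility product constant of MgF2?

Ksp = 2.7 × 10^-11

MgF2(s) ⇌ Mg^2+(aq) + 2 F^-(aq)
With molar solubility s: [Mg^2+] = s, [F^-] = 2s.
Ksp = [Mg^2+][F^-]^2
Ksp = s(2s)^2 = 4s^3
With s = 1.9 x 10^-4: Ksp = 2.7 × 10^-11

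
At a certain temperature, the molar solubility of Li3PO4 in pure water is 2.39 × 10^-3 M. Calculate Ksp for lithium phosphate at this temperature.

Ksp = 8.81 x 10^-10

Li3PO4(s) ⇌ 3 Li^+ + PO4^3-
With molar solubility s: [Li^+] = 3s, [PO4^3-] = s.
Ksp = [Li^+]^3[PO4^3-]
Substituting: Ksp = (3s)^3s = 27s^4
With s = 2.39 × 10^-3: Ksp = 8.81 × 10^-10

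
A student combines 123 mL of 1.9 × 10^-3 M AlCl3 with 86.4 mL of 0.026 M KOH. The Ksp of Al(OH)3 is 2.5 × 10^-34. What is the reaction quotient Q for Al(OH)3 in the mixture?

1.4 × 10^-9

Total volume = 123 + 86.4 = 209.4 mL.
[Al^3+] = 1.9 × 10^-3 × (123/209.4) = 1.12 × 10^-3 M
[OH^-] = 2.6 x 10^-2 × (86.4/209.4) = 1.07 x 10^-2 M
Al(OH)3(s) ⇌ Al^3+ + 3 OH^-, so Q = [Al^3+][OH^-]^3
Q = (1.12 × 10^-3)(1.07 x 10^-2)^3 = 1.4 × 10^-9
Q > Ksp, so Al(OH)3 will precipitate.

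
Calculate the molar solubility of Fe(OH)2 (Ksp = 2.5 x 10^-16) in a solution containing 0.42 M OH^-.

1.4e-15 M

Fe(OH)2(s) ⇌ Fe^2+ + 2 OH^-
Ksp = [Fe^2+][OH^-]^2
Let s be the molar solubility in this solution. [Fe^2+] = s, [OH^-] = 0.42 + 2s ≈ 0.42 (Ksp is small, so little additional dissolves).
Ksp ≈ s × (0.42)^2
s = 1.4 × 10^-15 M
Check: 2s = 2.8 × 10^-15 ≪ 0.42, so the approximation is valid.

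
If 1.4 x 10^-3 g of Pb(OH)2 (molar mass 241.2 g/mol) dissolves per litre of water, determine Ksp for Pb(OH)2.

Molar solubility s = (1.4 x 10^-3 g/L) / (241.2 g/mol) = 5.80 × 10^-6 M.
Pb(OH)2(s) <=> Pb^2+(aq) + 2 OH^-(aq)
For each mole of Pb(OH)2 that dissolves: [Pb^2+] = s, [OH^-] = 2s.
Ksp = [Pb^2+][OH^-]^2
So Ksp = s × (2s)^2 = 4s^3
Ksp = 4 × (5.80 × 10^-6)^3 = 7.8 × 10^-16

7.8 x 10^-16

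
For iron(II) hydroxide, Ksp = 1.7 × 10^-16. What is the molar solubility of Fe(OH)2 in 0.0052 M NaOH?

s = 6.3e-12 M

Fe(OH)2(s) ⇌ Fe^2+(aq) + 2 OH^-(aq)
Ksp = [Fe^2+][OH^-]^2
Let s be the molar solubility in this solution. [Fe^2+] = s, [OH^-] = 0.0052 + 2s ≈ 0.0052 (common-ion effect: OH^- is already 0.0052 M).
Ksp ≈ s × (0.0052)^2
s = 6.3 × 10^-12 M
Check: 2s = 1.3 × 10^-11 ≪ 0.0052, so the approximation is valid.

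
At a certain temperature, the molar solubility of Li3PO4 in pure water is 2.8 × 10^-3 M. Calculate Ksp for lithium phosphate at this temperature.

Li3PO4(s) ⇌ 3 Li^+ + PO4^3-
Let s = molar solubility. Then [Li^+] = 3s and [PO4^3-] = s.
Ksp = [Li^+]^3[PO4^3-]
Substituting: Ksp = (3s)^3s = 27s^4
With s = 2.8 × 10^-3: Ksp = 1.7 × 10^-9

1.7 x 10^-9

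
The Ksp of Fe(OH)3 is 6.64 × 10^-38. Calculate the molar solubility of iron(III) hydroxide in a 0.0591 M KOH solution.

3.22 x 10^-34 M

Fe(OH)3(s) ⇌ Fe^3+(aq) + 3 OH^-(aq)
Ksp = [Fe^3+][OH^-]^3
Let s be the molar solubility in this solution. [Fe^3+] = s, [OH^-] = 0.0591 + 3s ≈ 0.0591 (common-ion effect: OH^- is already 0.0591 M).
Ksp ≈ s × (0.0591)^3
s = 3.22 × 10^-34 M
Check: 3s = 9.6 x 10^-34 ≪ 0.0591, so the approximation is valid.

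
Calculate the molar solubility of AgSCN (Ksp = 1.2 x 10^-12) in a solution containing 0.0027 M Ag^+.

s ≈ 4.4 × 10^-10 M

AgSCN(s) ⇌ Ag^+(aq) + SCN^-(aq)
Ksp = [Ag^+][SCN^-]
Let s be the molar solubility in this solution. [Ag^+] = 0.0027 + s ≈ 0.0027, [SCN^-] = s (Ksp is small, so little additional dissolves).
Ksp ≈ 0.0027 × s
s = 4.4 x 10^-10 M
Check: s = 4.4 x 10^-10 ≪ 0.0027, so the approximation is valid.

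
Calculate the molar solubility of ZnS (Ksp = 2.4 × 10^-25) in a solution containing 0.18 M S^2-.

s ≈ 1.3 × 10^-24 M

ZnS(s) ⇌ Zn^2+ + S^2-
Ksp = [Zn^2+][S^2-]
Let s be the molar solubility in this solution. [Zn^2+] = s, [S^2-] = 0.18 + s ≈ 0.18 (since the S^2- already present dominates).
Ksp ≈ s × 0.18
s = 1.3 × 10^-24 M
Check: s = 1.3 × 10^-24 ≪ 0.18, so the approximation is valid.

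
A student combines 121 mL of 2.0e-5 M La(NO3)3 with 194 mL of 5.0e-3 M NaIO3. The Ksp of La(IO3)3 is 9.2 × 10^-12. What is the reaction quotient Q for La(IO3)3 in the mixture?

Total volume = 121 + 194 = 315 mL.
[La^3+] = 2.0 x 10^-5 × (121/315) = 7.68 × 10^-6 M
[IO3^-] = 5.0 × 10^-3 × (194/315) = 3.08 × 10^-3 M
La(IO3)3(s) ⇌ La^3+(aq) + 3 IO3^-(aq), so Q = [La^3+][IO3^-]^3
Q = (7.68 x 10^-6)(3.08 × 10^-3)^3 = 2.2 x 10^-13
Q < Ksp, so no precipitate of La(IO3)3 forms.

2.2 x 10^-13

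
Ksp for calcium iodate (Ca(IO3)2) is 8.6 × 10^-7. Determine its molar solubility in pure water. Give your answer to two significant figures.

Ca(IO3)2(s) ⇌ Ca^2+(aq) + 2 IO3^-(aq)
Ksp = [Ca^2+][IO3^-]^2
If s mol/L of Ca(IO3)2 dissolves, [Ca^2+] = s and [IO3^-] = 2s.
Substituting: Ksp = s(2s)^2 = 4s^3
Solving, s = (8.6 × 10^-7/4)^(1/3) = 6.0 × 10^-3 M

s = 6.0 × 10^-3 M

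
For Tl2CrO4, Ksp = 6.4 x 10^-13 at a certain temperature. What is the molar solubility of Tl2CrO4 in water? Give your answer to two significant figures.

s ≈ 5.4 x 10^-5 M

Tl2CrO4(s) ⇌ 2 Tl^+ + CrO4^2-
Ksp = [Tl^+]^2[CrO4^2-]
With molar solubility s: [Tl^+] = 2s, [CrO4^2-] = s.
Substituting: Ksp = (2s)^2s = 4s^3
s^3 = 6.4 x 10^-13 / 4, so s = 5.4 × 10^-5 M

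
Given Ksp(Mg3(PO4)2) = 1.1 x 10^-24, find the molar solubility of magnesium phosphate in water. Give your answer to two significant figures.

Mg3(PO4)2(s) ⇌ 3 Mg^2+ + 2 PO4^3-
Ksp = [Mg^2+]^3[PO4^3-]^2
If s mol/L of Mg3(PO4)2 dissolves, [Mg^2+] = 3s and [PO4^3-] = 2s.
Substituting: Ksp = (3s)^3(2s)^2 = 108s^5
s^5 = 1.1 x 10^-24 / 108, so s = 6.3 × 10^-6 M

6.3 x 10^-6 M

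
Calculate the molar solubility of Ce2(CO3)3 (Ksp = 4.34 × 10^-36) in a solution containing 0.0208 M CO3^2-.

Ce2(CO3)3(s) <=> 2 Ce^3+(aq) + 3 CO3^2-(aq)
Ksp = [Ce^3+]^2[CO3^2-]^3
Let s = moles of Ce2(CO3)3 that dissolve per litre. [Ce^3+] = 2s, [CO3^2-] = 0.0208 + 3s ≈ 0.0208 (since the CO3^2- already present dominates).
Ksp ≈ (2s)^2 × (0.0208)^3
s = 3.47 × 10^-16 M
Check: 3s = 1.0 x 10^-15 ≪ 0.0208, so the approximation is valid.

s = 3.47 × 10^-16 M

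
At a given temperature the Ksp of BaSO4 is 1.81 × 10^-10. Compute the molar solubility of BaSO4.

BaSO4(s) <=> Ba^2+ + SO4^2-
Ksp = [Ba^2+][SO4^2-]
For each mole of BaSO4 that dissolves: [Ba^2+] = s, [SO4^2-] = s.
Ksp = s × s = s^2
s = √(1.81 × 10^-10) = 1.35 × 10^-5 M

s ≈ 1.35 × 10^-5 M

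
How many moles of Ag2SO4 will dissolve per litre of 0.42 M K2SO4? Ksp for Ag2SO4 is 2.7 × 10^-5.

Ag2SO4(s) ⇌ 2 Ag^+(aq) + SO4^2-(aq)
Ksp = [Ag^+]^2[SO4^2-]
Let s = moles of Ag2SO4 that dissolve per litre. [Ag^+] = 2s, [SO4^2-] = 0.42 + s ≈ 0.42 (since SO4^2- from K2SO4 dominates).
Ksp ≈ (2s)^2 × 0.42
s = 4.0 × 10^-3 M
Check: s = 4.0 x 10^-3 ≪ 0.42, so the approximation is valid.

s = 4.0 × 10^-3 M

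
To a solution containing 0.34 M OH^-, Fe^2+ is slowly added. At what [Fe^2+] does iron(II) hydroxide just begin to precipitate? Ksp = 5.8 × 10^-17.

Fe(OH)2(s) ⇌ Fe^2+ + 2 OH^-
Ksp = [Fe^2+][OH^-]^2
Precipitation begins when Q = Ksp. With [OH^-] = 0.34 M:
5.8 × 10^-17 = (0.34)^2 × [Fe^2+]
[Fe^2+] = (5.8 × 10^-17 / 1.16 × 10^-1) = 5.0 x 10^-16 M

[Fe^2+] = 5.0 x 10^-16 M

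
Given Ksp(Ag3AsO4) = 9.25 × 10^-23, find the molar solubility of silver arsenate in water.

Ag3AsO4(s) ⇌ 3 Ag^+ + AsO4^3-
Ksp = [Ag^+]^3[AsO4^3-]
For each mole of Ag3AsO4 that dissolves: [Ag^+] = 3s, [AsO4^3-] = s.
Substituting: Ksp = (3s)^3s = 27s^4
s = (9.25 × 10^-23 / 27)^(1/4) = 1.36 x 10^-6 M

1.36 x 10^-6 M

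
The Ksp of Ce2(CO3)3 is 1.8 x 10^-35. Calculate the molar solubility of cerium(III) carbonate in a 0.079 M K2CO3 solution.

9.6 x 10^-17 M

Ce2(CO3)3(s) <=> 2 Ce^3+ + 3 CO3^2-
Ksp = [Ce^3+]^2[CO3^2-]^3
Let s be the molar solubility in this solution. [Ce^3+] = 2s, [CO3^2-] = 0.079 + 3s ≈ 0.079 (since CO3^2- from K2CO3 dominates).
Ksp ≈ (2s)^2 × (0.079)^3
s = 9.6 × 10^-17 M
Check: 3s = 2.9 × 10^-16 ≪ 0.079, so the approximation is valid.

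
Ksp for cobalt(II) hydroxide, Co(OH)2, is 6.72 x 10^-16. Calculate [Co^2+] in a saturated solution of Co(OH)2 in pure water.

Co(OH)2(s) ⇌ Co^2+(aq) + 2 OH^-(aq)
Ksp = [Co^2+][OH^-]^2
Let s = molar solubility. Then [Co^2+] = s and [OH^-] = 2s.
So Ksp = s × (2s)^2 = 4s^3
Solving, s = (6.72 x 10^-16/4)^(1/3) = 5.518 × 10^-6 M
[Co^2+] = s = 5.52 x 10^-6 M

[Co^2+] ≈ 5.52 × 10^-6 M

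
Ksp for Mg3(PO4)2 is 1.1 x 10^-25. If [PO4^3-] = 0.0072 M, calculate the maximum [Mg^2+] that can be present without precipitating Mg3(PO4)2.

[Mg^2+] = 1.3 x 10^-7 M

Mg3(PO4)2(s) ⇌ 3 Mg^2+ + 2 PO4^3-
Ksp = [Mg^2+]^3[PO4^3-]^2
Precipitation begins when Q = Ksp. With [PO4^3-] = 0.0072 M:
1.1 x 10^-25 = (0.0072)^2 × [Mg^2+]^3
[Mg^2+] = (1.1 x 10^-25 / 5.18 × 10^-5)^(1/3) = 1.3 × 10^-7 M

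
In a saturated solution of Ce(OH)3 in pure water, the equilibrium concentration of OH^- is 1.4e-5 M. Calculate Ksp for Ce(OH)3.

1.3e-20

Ce(OH)3(s) <=> Ce^3+ + 3 OH^-
Stoichiometry gives [Ce^3+] = (1/3)[OH^-] = 4.67 × 10^-6 M.
Ksp = [Ce^3+][OH^-]^3
Ksp = 4.67 x 10^-6 × (1.4 x 10^-5)^3 = 1.3 × 10^-20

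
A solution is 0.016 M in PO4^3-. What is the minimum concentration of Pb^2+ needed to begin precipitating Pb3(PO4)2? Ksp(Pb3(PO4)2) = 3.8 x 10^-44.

Pb3(PO4)2(s) ⇌ 3 Pb^2+ + 2 PO4^3-
Ksp = [Pb^2+]^3[PO4^3-]^2
Precipitation begins when Q = Ksp. With [PO4^3-] = 0.016 M:
3.8 x 10^-44 = (0.016)^2 × [Pb^2+]^3
[Pb^2+] = (3.8 x 10^-44 / 2.56 × 10^-4)^(1/3) = 5.3 × 10^-14 M

[Pb^2+] ≈ 5.3 x 10^-14 M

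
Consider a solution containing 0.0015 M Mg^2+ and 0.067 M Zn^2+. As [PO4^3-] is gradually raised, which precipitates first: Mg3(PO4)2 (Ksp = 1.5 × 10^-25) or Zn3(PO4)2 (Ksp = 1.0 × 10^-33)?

Precipitation of each salt starts when its ion product equals its Ksp.
For Mg3(PO4)2: 1.5 × 10^-25 = (0.0015)^3 × [PO4^3-]^2  ⇒  [PO4^3-] = 6.7 x 10^-9 M.
For Zn3(PO4)2: 1.0 × 10^-33 = (0.067)^3 × [PO4^3-]^2  ⇒  [PO4^3-] = 1.8 x 10^-15 M.
The salt with the lower threshold [PO4^3-] precipitates first: Zn3(PO4)2.

Zn3(PO4)2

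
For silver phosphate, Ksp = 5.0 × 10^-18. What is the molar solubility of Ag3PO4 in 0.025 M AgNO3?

s = 3.2 × 10^-13 M

Ag3PO4(s) ⇌ 3 Ag^+ + PO4^3-
Ksp = [Ag^+]^3[PO4^3-]
If s mol/L dissolves here, [Ag^+] = 0.025 + 3s ≈ 0.025, [PO4^3-] = s (Ksp is small, so little additional dissolves).
Ksp ≈ (0.025)^3 × s
s = 3.2 × 10^-13 M
Check: 3s = 9.6 × 10^-13 ≪ 0.025, so the approximation is valid.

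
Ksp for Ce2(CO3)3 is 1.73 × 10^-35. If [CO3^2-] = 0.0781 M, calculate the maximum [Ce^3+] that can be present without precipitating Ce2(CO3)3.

[Ce^3+] ≈ 1.91e-16 M

Ce2(CO3)3(s) <=> 2 Ce^3+(aq) + 3 CO3^2-(aq)
Ksp = [Ce^3+]^2[CO3^2-]^3
Precipitation begins when Q = Ksp. With [CO3^2-] = 0.0781 M:
1.73 × 10^-35 = (0.0781)^3 × [Ce^3+]^2
[Ce^3+] = (1.73 × 10^-35 / 4.764 × 10^-4)^(1/2) = 1.91 × 10^-16 M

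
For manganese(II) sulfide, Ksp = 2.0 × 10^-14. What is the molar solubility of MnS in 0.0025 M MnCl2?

8.0 x 10^-12 M

MnS(s) ⇌ Mn^2+(aq) + S^2-(aq)
Ksp = [Mn^2+][S^2-]
Let s be the molar solubility in this solution. [Mn^2+] = 0.0025 + s ≈ 0.0025, [S^2-] = s (common-ion effect: Mn^2+ is already 0.0025 M).
Ksp ≈ 0.0025 × s
s = 8.0 × 10^-12 M
Check: s = 8.0 × 10^-12 ≪ 0.0025, so the approximation is valid.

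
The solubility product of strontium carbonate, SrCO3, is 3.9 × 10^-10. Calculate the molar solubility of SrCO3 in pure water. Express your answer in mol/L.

SrCO3(s) ⇌ Sr^2+ + CO3^2-
Ksp = [Sr^2+][CO3^2-]
For each mole of SrCO3 that dissolves: [Sr^2+] = s, [CO3^2-] = s.
Ksp = s^2
s = √(3.9 × 10^-10) = 2.0 x 10^-5 M

2.0e-5 M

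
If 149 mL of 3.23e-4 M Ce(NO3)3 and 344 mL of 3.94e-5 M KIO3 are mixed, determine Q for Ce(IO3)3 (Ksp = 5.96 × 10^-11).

Total volume = 149 + 344 = 493 mL.
[Ce^3+] = 3.23 x 10^-4 × (149/493) = 9.762 × 10^-5 M
[IO3^-] = 3.94 x 10^-5 × (344/493) = 2.749 x 10^-5 M
Ce(IO3)3(s) ⇌ Ce^3+ + 3 IO3^-, so Q = [Ce^3+][IO3^-]^3
Q = (9.762 x 10^-5)(2.749 × 10^-5)^3 = 2.03 × 10^-18
Q < Ksp, so no precipitate of Ce(IO3)3 forms.

Q ≈ 2.03 x 10^-18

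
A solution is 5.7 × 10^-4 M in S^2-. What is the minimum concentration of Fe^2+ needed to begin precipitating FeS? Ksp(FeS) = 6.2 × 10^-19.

[Fe^2+] ≈ 1.1e-15 M

FeS(s) ⇌ Fe^2+ + S^2-
Ksp = [Fe^2+][S^2-]
Precipitation begins when Q = Ksp. With [S^2-] = 5.7 × 10^-4 M:
6.2 × 10^-19 = (5.7 × 10^-4) × [Fe^2+]
[Fe^2+] = (6.2 × 10^-19 / 5.7 × 10^-4) = 1.1 x 10^-15 M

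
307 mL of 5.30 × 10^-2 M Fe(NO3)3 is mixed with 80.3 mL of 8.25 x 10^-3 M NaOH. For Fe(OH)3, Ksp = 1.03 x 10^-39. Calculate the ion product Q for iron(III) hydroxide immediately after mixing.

Q = 2.10 × 10^-10

Total volume = 307 + 80.3 = 387.3 mL.
[Fe^3+] = 5.30 x 10^-2 × (307/387.3) = 4.201 x 10^-2 M
[OH^-] = 8.25 × 10^-3 × (80.3/387.3) = 1.710 x 10^-3 M
Fe(OH)3(s) <=> Fe^3+(aq) + 3 OH^-(aq), so Q = [Fe^3+][OH^-]^3
Q = (4.201 × 10^-2)(1.710 x 10^-3)^3 = 2.10 x 10^-10
Q > Ksp, so Fe(OH)3 will precipitate.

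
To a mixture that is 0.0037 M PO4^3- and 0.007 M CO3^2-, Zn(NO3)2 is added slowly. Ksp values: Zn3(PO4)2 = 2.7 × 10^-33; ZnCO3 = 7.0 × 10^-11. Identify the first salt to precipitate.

Zn3(PO4)2

Precipitation of each salt starts when its ion product equals its Ksp.
For Zn3(PO4)2: 2.7 × 10^-33 = (0.0037)^2 × [Zn^2+]^3  ⇒  [Zn^2+] = 5.8 × 10^-10 M.
For ZnCO3: 7.0 × 10^-11 = 0.007 × [Zn^2+]  ⇒  [Zn^2+] = 1.0 x 10^-8 M.
The salt with the lower threshold [Zn^2+] precipitates first: Zn3(PO4)2.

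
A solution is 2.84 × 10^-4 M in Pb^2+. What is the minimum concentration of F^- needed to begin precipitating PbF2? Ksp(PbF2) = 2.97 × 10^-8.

PbF2(s) <=> Pb^2+ + 2 F^-
Ksp = [Pb^2+][F^-]^2
Precipitation begins when Q = Ksp. With [Pb^2+] = 2.84 × 10^-4 M:
2.97 × 10^-8 = (2.84 × 10^-4) × [F^-]^2
[F^-] = (2.97 × 10^-8 / 2.84 × 10^-4)^(1/2) = 1.02 × 10^-2 M

1.02 × 10^-2 M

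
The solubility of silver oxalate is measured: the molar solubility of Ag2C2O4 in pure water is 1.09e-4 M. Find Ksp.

Ag2C2O4(s) <=> 2 Ag^+(aq) + C2O4^2-(aq)
With molar solubility s: [Ag^+] = 2s, [C2O4^2-] = s.
Ksp = [Ag^+]^2[C2O4^2-]
Ksp = (2s)^2s = 4s^3
With s = 1.09 × 10^-4: Ksp = 5.18 × 10^-12

Ksp = 5.18e-12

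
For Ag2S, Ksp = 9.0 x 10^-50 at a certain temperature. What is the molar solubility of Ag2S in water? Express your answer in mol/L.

Ag2S(s) <=> 2 Ag^+ + S^2-
Ksp = [Ag^+]^2[S^2-]
With molar solubility s: [Ag^+] = 2s, [S^2-] = s.
So Ksp = (2s)^2 × s = 4s^3
s^3 = 9.0 x 10^-50 / 4, so s = 2.8 × 10^-17 M

s ≈ 2.8e-17 M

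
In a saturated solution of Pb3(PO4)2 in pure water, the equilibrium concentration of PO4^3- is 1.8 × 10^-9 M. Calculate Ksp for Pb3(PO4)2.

Pb3(PO4)2(s) <=> 3 Pb^2+ + 2 PO4^3-
Stoichiometry gives [Pb^2+] = (3/2)[PO4^3-] = 2.70 x 10^-9 M.
Ksp = [Pb^2+]^3[PO4^3-]^2
Ksp = (2.70 × 10^-9)^3 × (1.8 × 10^-9)^2 = 6.4 x 10^-44

6.4e-44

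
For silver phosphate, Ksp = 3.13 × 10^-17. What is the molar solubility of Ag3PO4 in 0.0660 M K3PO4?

Ag3PO4(s) ⇌ 3 Ag^+(aq) + PO4^3-(aq)
Ksp = [Ag^+]^3[PO4^3-]
Let s be the molar solubility in this solution. [Ag^+] = 3s, [PO4^3-] = 0.0660 + s ≈ 0.0660 (since PO4^3- from K3PO4 dominates).
Ksp ≈ (3s)^3 × 0.0660
s = 2.60 × 10^-6 M
Check: s = 2.6 × 10^-6 ≪ 0.0660, so the approximation is valid.

2.60e-6 M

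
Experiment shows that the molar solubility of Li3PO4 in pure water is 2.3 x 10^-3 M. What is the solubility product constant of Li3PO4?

Li3PO4(s) ⇌ 3 Li^+(aq) + PO4^3-(aq)
For each mole of Li3PO4 that dissolves: [Li^+] = 3s, [PO4^3-] = s.
Ksp = [Li^+]^3[PO4^3-]
Ksp = (3s)^3s = 27s^4
Ksp = 27 × (2.3 × 10^-3)^4 = 7.6 × 10^-10

7.6 × 10^-10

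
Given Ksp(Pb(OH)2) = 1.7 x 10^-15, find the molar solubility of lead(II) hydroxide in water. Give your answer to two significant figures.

Pb(OH)2(s) <=> Pb^2+(aq) + 2 OH^-(aq)
Ksp = [Pb^2+][OH^-]^2
Let s = molar solubility. Then [Pb^2+] = s and [OH^-] = 2s.
So Ksp = s × (2s)^2 = 4s^3
s = (1.7 x 10^-15 / 4)^(1/3) = 7.5 x 10^-6 M

7.5e-6 M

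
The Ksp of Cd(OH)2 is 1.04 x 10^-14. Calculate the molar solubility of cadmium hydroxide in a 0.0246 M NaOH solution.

1.72e-11 M

Cd(OH)2(s) ⇌ Cd^2+ + 2 OH^-
Ksp = [Cd^2+][OH^-]^2
If s mol/L dissolves here, [Cd^2+] = s, [OH^-] = 0.0246 + 2s ≈ 0.0246 (Ksp is small, so little additional dissolves).
Ksp ≈ s × (0.0246)^2
s = 1.72 × 10^-11 M
Check: 2s = 3.4 × 10^-11 ≪ 0.0246, so the approximation is valid.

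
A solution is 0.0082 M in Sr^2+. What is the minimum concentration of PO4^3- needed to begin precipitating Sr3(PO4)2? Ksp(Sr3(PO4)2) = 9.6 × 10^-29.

[PO4^3-] = 1.3 × 10^-11 M

Sr3(PO4)2(s) ⇌ 3 Sr^2+(aq) + 2 PO4^3-(aq)
Ksp = [Sr^2+]^3[PO4^3-]^2
Precipitation begins when Q = Ksp. With [Sr^2+] = 0.0082 M:
9.6 × 10^-29 = (0.0082)^3 × [PO4^3-]^2
[PO4^3-] = (9.6 × 10^-29 / 5.51 × 10^-7)^(1/2) = 1.3 x 10^-11 M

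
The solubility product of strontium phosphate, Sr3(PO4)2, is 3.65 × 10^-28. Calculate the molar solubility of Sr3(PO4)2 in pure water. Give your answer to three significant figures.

Sr3(PO4)2(s) ⇌ 3 Sr^2+ + 2 PO4^3-
Ksp = [Sr^2+]^3[PO4^3-]^2
If s mol/L of Sr3(PO4)2 dissolves, [Sr^2+] = 3s and [PO4^3-] = 2s.
Ksp = (3s)^3(2s)^2 = 108s^5
s = (3.65 × 10^-28 / 108)^(1/5) = 1.28 x 10^-6 M

s ≈ 1.28 x 10^-6 M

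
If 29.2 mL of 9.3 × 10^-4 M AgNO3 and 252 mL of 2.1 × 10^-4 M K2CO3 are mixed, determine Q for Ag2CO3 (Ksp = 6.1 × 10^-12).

Total volume = 29.2 + 252 = 281.2 mL.
[Ag^+] = 9.3 × 10^-4 × (29.2/281.2) = 9.66 × 10^-5 M
[CO3^2-] = 2.1 × 10^-4 × (252/281.2) = 1.88 × 10^-4 M
Ag2CO3(s) ⇌ 2 Ag^+(aq) + CO3^2-(aq), so Q = [Ag^+]^2[CO3^2-]
Q = (9.66 x 10^-5)^2(1.88 x 10^-4) = 1.8 x 10^-12
Q < Ksp, so no precipitate of Ag2CO3 forms.

1.8 × 10^-12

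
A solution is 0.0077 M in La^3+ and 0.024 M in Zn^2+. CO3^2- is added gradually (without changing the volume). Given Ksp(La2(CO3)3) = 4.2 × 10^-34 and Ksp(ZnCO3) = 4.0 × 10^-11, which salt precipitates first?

Precipitation of each salt starts when its ion product equals its Ksp.
For La2(CO3)3: 4.2 × 10^-34 = (0.0077)^2 × [CO3^2-]^3  ⇒  [CO3^2-] = 1.9 x 10^-10 M.
For ZnCO3: 4.0 × 10^-11 = 0.024 × [CO3^2-]  ⇒  [CO3^2-] = 1.7 x 10^-9 M.
The salt with the lower threshold [CO3^2-] precipitates first: La2(CO3)3.

La2(CO3)3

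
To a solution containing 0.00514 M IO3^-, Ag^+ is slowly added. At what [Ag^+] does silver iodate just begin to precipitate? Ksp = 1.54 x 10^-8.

3.00 × 10^-6 M

AgIO3(s) ⇌ Ag^+ + IO3^-
Ksp = [Ag^+][IO3^-]
Precipitation begins when Q = Ksp. With [IO3^-] = 0.00514 M:
1.54 x 10^-8 = (0.00514) × [Ag^+]
[Ag^+] = (1.54 x 10^-8 / 5.14 x 10^-3) = 3.00 x 10^-6 M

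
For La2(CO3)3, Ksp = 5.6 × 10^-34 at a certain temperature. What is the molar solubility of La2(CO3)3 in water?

8.8 x 10^-8 M

La2(CO3)3(s) ⇌ 2 La^3+ + 3 CO3^2-
Ksp = [La^3+]^2[CO3^2-]^3
Let s = molar solubility. Then [La^3+] = 2s and [CO3^2-] = 3s.
Ksp = (2s)^2(3s)^3 = 108s^5
s^5 = 5.6 × 10^-34 / 108, so s = 8.8 × 10^-8 M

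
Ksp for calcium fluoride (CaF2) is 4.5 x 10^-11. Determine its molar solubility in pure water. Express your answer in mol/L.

s ≈ 2.2e-4 M

CaF2(s) ⇌ Ca^2+(aq) + 2 F^-(aq)
Ksp = [Ca^2+][F^-]^2
With molar solubility s: [Ca^2+] = s, [F^-] = 2s.
So Ksp = s × (2s)^2 = 4s^3
Solving, s = (4.5 x 10^-11/4)^(1/3) = 2.2 x 10^-4 M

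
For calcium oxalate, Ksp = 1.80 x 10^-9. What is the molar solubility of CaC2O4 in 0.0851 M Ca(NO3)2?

2.12 x 10^-8 M

CaC2O4(s) ⇌ Ca^2+ + C2O4^2-
Ksp = [Ca^2+][C2O4^2-]
Let s = moles of CaC2O4 that dissolve per litre. [Ca^2+] = 0.0851 + s ≈ 0.0851, [C2O4^2-] = s (common-ion effect: Ca^2+ is already 0.0851 M).
Ksp ≈ 0.0851 × s
s = 2.12 × 10^-8 M
Check: s = 2.1 × 10^-8 ≪ 0.0851, so the approximation is valid.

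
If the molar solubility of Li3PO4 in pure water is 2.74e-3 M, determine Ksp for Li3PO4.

Ksp ≈ 1.52 × 10^-9

Li3PO4(s) ⇌ 3 Li^+ + PO4^3-
Let s = molar solubility. Then [Li^+] = 3s and [PO4^3-] = s.
Ksp = [Li^+]^3[PO4^3-]
Substituting: Ksp = (3s)^3s = 27s^4
With s = 2.74 x 10^-3: Ksp = 1.52 × 10^-9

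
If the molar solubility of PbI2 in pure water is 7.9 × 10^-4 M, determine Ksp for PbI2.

2.0e-9

PbI2(s) ⇌ Pb^2+(aq) + 2 I^-(aq)
With molar solubility s: [Pb^2+] = s, [I^-] = 2s.
Ksp = [Pb^2+][I^-]^2
Ksp = s(2s)^2 = 4s^3
Ksp = 4 × (7.9 × 10^-4)^3 = 2.0 x 10^-9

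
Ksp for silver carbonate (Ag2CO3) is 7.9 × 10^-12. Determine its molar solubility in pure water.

Ag2CO3(s) ⇌ 2 Ag^+ + CO3^2-
Ksp = [Ag^+]^2[CO3^2-]
With molar solubility s: [Ag^+] = 2s, [CO3^2-] = s.
So Ksp = (2s)^2 × s = 4s^3
s^3 = 7.9 × 10^-12 / 4, so s = 1.3 × 10^-4 M

s ≈ 1.3 × 10^-4 M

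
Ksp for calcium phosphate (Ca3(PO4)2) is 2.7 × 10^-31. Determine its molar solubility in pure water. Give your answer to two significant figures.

Ca3(PO4)2(s) ⇌ 3 Ca^2+ + 2 PO4^3-
Ksp = [Ca^2+]^3[PO4^3-]^2
With molar solubility s: [Ca^2+] = 3s, [PO4^3-] = 2s.
Substituting: Ksp = (3s)^3(2s)^2 = 108s^5
Solving, s = (2.7 × 10^-31/108)^(1/5) = 3.0 × 10^-7 M

3.0e-7 M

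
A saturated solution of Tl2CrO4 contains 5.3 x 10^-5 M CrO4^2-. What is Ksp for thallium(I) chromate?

6.0 x 10^-13

Tl2CrO4(s) ⇌ 2 Tl^+(aq) + CrO4^2-(aq)
Stoichiometry gives [Tl^+] = (2/1)[CrO4^2-] = 1.06 × 10^-4 M.
Ksp = [Tl^+]^2[CrO4^2-]
Ksp = (1.06 × 10^-4)^2 × 5.3 x 10^-5 = 6.0 x 10^-13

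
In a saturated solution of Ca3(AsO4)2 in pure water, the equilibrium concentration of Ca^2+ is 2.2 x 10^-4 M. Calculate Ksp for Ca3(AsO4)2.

Ksp = 2.3e-19

Ca3(AsO4)2(s) <=> 3 Ca^2+ + 2 AsO4^3-
Stoichiometry gives [AsO4^3-] = (2/3)[Ca^2+] = 1.47 x 10^-4 M.
Ksp = [Ca^2+]^3[AsO4^3-]^2
Ksp = (2.2 × 10^-4)^3 × (1.47 × 10^-4)^2 = 2.3 × 10^-19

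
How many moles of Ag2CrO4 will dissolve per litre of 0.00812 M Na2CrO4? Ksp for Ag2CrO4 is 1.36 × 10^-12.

Ag2CrO4(s) ⇌ 2 Ag^+(aq) + CrO4^2-(aq)
Ksp = [Ag^+]^2[CrO4^2-]
If s mol/L dissolves here, [Ag^+] = 2s, [CrO4^2-] = 0.00812 + s ≈ 0.00812 (since CrO4^2- from Na2CrO4 dominates).
Ksp ≈ (2s)^2 × 0.00812
s = 6.47 × 10^-6 M
Check: s = 6.5 × 10^-6 ≪ 0.00812, so the approximation is valid.

s = 6.47e-6 M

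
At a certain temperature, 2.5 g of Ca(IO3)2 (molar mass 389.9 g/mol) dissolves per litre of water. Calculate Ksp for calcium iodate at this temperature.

Molar solubility s = (2.5 g/L) / (389.9 g/mol) = 6.41 × 10^-3 M.
Ca(IO3)2(s) ⇌ Ca^2+(aq) + 2 IO3^-(aq)
Let s = molar solubility. Then [Ca^2+] = s and [IO3^-] = 2s.
Ksp = [Ca^2+][IO3^-]^2
Ksp = s(2s)^2 = 4s^3
With s = 6.41 × 10^-3: Ksp = 1.1 × 10^-6

1.1e-6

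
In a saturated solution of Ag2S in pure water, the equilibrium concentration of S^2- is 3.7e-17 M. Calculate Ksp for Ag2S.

2.0 × 10^-49

Ag2S(s) <=> 2 Ag^+(aq) + S^2-(aq)
Stoichiometry gives [Ag^+] = (2/1)[S^2-] = 7.40 x 10^-17 M.
Ksp = [Ag^+]^2[S^2-]
Ksp = (7.40 × 10^-17)^2 × 3.7 × 10^-17 = 2.0 x 10^-49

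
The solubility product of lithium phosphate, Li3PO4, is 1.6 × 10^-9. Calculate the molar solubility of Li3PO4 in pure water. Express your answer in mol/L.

Li3PO4(s) <=> 3 Li^+ + PO4^3-
Ksp = [Li^+]^3[PO4^3-]
With molar solubility s: [Li^+] = 3s, [PO4^3-] = s.
Substituting: Ksp = (3s)^3s = 27s^4
s^4 = 1.6 × 10^-9 / 27, so s = 2.8 × 10^-3 M

2.8 × 10^-3 M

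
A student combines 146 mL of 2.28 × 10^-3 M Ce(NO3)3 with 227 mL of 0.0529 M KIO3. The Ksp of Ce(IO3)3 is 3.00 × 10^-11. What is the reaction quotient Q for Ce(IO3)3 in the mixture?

Q = 2.98e-8

Total volume = 146 + 227 = 373 mL.
[Ce^3+] = 2.28 x 10^-3 × (146/373) = 8.924 x 10^-4 M
[IO3^-] = 5.29 × 10^-2 × (227/373) = 3.219 × 10^-2 M
Ce(IO3)3(s) ⇌ Ce^3+(aq) + 3 IO3^-(aq), so Q = [Ce^3+][IO3^-]^3
Q = (8.924 x 10^-4)(3.219 × 10^-2)^3 = 2.98 x 10^-8
Q > Ksp, so Ce(IO3)3 will precipitate.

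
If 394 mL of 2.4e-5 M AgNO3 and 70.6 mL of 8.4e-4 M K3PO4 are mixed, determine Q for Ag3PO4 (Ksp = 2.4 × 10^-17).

Q ≈ 1.1e-18

Total volume = 394 + 70.6 = 464.6 mL.
[Ag^+] = 2.4 × 10^-5 × (394/464.6) = 2.04 × 10^-5 M
[PO4^3-] = 8.4 × 10^-4 × (70.6/464.6) = 1.28 × 10^-4 M
Ag3PO4(s) <=> 3 Ag^+(aq) + PO4^3-(aq), so Q = [Ag^+]^3[PO4^3-]
Q = (2.04 × 10^-5)^3(1.28 × 10^-4) = 1.1 × 10^-18
Q < Ksp, so no precipitate of Ag3PO4 forms.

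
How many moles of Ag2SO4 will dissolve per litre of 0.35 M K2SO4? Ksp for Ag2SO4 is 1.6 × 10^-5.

3.4 x 10^-3 M

Ag2SO4(s) ⇌ 2 Ag^+(aq) + SO4^2-(aq)
Ksp = [Ag^+]^2[SO4^2-]
Let s = moles of Ag2SO4 that dissolve per litre. [Ag^+] = 2s, [SO4^2-] = 0.35 + s ≈ 0.35 (common-ion effect: SO4^2- is already 0.35 M).
Ksp ≈ (2s)^2 × 0.35
s = 3.4 × 10^-3 M
Check: s = 3.4 × 10^-3 ≪ 0.35, so the approximation is valid.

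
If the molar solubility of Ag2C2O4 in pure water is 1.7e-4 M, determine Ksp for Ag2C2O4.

Ag2C2O4(s) ⇌ 2 Ag^+ + C2O4^2-
For each mole of Ag2C2O4 that dissolves: [Ag^+] = 2s, [C2O4^2-] = s.
Ksp = [Ag^+]^2[C2O4^2-]
Ksp = (2s)^2s = 4s^3
Ksp = 4 × (1.7 x 10^-4)^3 = 2.0 x 10^-11

Ksp = 2.0 x 10^-11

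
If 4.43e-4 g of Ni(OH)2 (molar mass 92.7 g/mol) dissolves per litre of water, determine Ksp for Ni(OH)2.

4.37 × 10^-16

Molar solubility s = (4.43 × 10^-4 g/L) / (92.7 g/mol) = 4.779 × 10^-6 M.
Ni(OH)2(s) ⇌ Ni^2+ + 2 OH^-
Let s = molar solubility. Then [Ni^2+] = s and [OH^-] = 2s.
Ksp = [Ni^2+][OH^-]^2
Ksp = s(2s)^2 = 4s^3
With s = 4.779 × 10^-6: Ksp = 4.37 × 10^-16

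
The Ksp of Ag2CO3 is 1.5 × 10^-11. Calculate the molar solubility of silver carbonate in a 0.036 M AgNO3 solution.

s ≈ 1.2 × 10^-8 M

Ag2CO3(s) <=> 2 Ag^+ + CO3^2-
Ksp = [Ag^+]^2[CO3^2-]
Let s = moles of Ag2CO3 that dissolve per litre. [Ag^+] = 0.036 + 2s ≈ 0.036, [CO3^2-] = s (since Ag^+ from AgNO3 dominates).
Ksp ≈ (0.036)^2 × s
s = 1.2 × 10^-8 M
Check: 2s = 2.3 × 10^-8 ≪ 0.036, so the approximation is valid.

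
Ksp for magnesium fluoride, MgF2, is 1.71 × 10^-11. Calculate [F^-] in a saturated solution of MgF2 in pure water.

MgF2(s) <=> Mg^2+(aq) + 2 F^-(aq)
Ksp = [Mg^2+][F^-]^2
Let s = molar solubility. Then [Mg^2+] = s and [F^-] = 2s.
Substituting: Ksp = s(2s)^2 = 4s^3
s^3 = 1.71 × 10^-11 / 4, so s = 1.623 x 10^-4 M
[F^-] = 2s = 3.25 x 10^-4 M

[F^-] = 3.25 x 10^-4 M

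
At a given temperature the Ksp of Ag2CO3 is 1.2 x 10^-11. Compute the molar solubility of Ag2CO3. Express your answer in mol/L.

s = 1.4 × 10^-4 M

Ag2CO3(s) ⇌ 2 Ag^+(aq) + CO3^2-(aq)
Ksp = [Ag^+]^2[CO3^2-]
If s mol/L of Ag2CO3 dissolves, [Ag^+] = 2s and [CO3^2-] = s.
So Ksp = (2s)^2 × s = 4s^3
s^3 = 1.2 x 10^-11 / 4, so s = 1.4 x 10^-4 M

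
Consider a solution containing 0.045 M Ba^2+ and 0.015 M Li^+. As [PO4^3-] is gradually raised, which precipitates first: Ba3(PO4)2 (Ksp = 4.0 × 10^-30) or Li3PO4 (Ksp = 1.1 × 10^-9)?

Ba3(PO4)2

Each salt begins to precipitate when Q = Ksp, i.e. when [PO4^3-] reaches its threshold.
For Ba3(PO4)2: 4.0 × 10^-30 = (0.045)^3 × [PO4^3-]^2  ⇒  [PO4^3-] = 2.1 × 10^-13 M.
For Li3PO4: 1.1 × 10^-9 = (0.015)^3 × [PO4^3-]  ⇒  [PO4^3-] = 3.3 × 10^-4 M.
The salt with the lower threshold [PO4^3-] precipitates first: Ba3(PO4)2.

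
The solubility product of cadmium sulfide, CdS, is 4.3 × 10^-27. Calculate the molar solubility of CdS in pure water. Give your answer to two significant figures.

CdS(s) ⇌ Cd^2+ + S^2-
Ksp = [Cd^2+][S^2-]
With molar solubility s: [Cd^2+] = s, [S^2-] = s.
Ksp = s^2
s = (4.3 × 10^-27)^(1/2) = 6.6 × 10^-14 M

s = 6.6 x 10^-14 M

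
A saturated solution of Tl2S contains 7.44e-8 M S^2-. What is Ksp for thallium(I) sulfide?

1.65 × 10^-21

Tl2S(s) <=> 2 Tl^+(aq) + S^2-(aq)
Stoichiometry gives [Tl^+] = (2/1)[S^2-] = 1.488 × 10^-7 M.
Ksp = [Tl^+]^2[S^2-]
Ksp = (1.488 x 10^-7)^2 × 7.44 x 10^-8 = 1.65 × 10^-21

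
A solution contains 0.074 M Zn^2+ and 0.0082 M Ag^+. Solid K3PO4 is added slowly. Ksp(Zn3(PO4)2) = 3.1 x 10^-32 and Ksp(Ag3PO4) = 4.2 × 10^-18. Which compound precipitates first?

Each salt begins to precipitate when Q = Ksp, i.e. when [PO4^3-] reaches its threshold.
For Zn3(PO4)2: 3.1 x 10^-32 = (0.074)^3 × [PO4^3-]^2  ⇒  [PO4^3-] = 8.7 × 10^-15 M.
For Ag3PO4: 4.2 × 10^-18 = (0.0082)^3 × [PO4^3-]  ⇒  [PO4^3-] = 7.6 × 10^-12 M.
The salt with the lower threshold [PO4^3-] precipitates first: Zn3(PO4)2.

Zn3(PO4)2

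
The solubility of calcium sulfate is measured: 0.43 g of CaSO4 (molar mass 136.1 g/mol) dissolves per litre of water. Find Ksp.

1.0 x 10^-5

Molar solubility s = (4.3 x 10^-1 g/L) / (136.1 g/mol) = 3.16 x 10^-3 M.
CaSO4(s) ⇌ Ca^2+(aq) + SO4^2-(aq)
Let s = molar solubility. Then [Ca^2+] = s and [SO4^2-] = s.
Ksp = [Ca^2+][SO4^2-]
Ksp = s × s = s^2
Ksp = (3.16 × 10^-3)^2 = 1.0 × 10^-5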